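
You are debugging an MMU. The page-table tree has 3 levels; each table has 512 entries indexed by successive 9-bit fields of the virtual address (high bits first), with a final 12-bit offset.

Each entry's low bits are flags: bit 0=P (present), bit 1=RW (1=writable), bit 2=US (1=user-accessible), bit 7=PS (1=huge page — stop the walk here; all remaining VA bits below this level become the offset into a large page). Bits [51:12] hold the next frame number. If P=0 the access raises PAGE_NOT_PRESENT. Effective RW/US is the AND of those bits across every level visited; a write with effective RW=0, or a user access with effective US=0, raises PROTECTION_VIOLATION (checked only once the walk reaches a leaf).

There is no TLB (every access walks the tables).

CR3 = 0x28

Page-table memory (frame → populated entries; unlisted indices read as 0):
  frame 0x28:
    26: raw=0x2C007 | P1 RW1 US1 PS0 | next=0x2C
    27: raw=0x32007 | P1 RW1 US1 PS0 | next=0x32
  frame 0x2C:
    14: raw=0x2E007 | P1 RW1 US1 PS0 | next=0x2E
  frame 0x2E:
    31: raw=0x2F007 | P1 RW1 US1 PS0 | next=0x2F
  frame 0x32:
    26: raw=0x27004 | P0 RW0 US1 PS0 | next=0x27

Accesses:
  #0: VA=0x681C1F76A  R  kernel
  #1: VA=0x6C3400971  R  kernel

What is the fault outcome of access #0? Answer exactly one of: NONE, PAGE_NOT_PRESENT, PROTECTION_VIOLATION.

Per-access translation:
#0 VA=0x681C1F76A (r,kernel):
  lvl0: tbl 0x28, slot 26 ⇒ 0x2C007 (P1/RW1/US1/PS0)
  lvl1: tbl 0x2C, slot 14 ⇒ 0x2E007 (P1/RW1/US1/PS0)
  lvl2: tbl 0x2E, slot 31 ⇒ 0x2F007 (P1/RW1/US1/PS0)
  → PA=0x2F76A  (3 entries read)
#1 VA=0x6C3400971 (r,kernel):
  lvl0: tbl 0x28, slot 27 ⇒ 0x32007 (P1/RW1/US1/PS0)
  lvl1: tbl 0x32, slot 26 ⇒ 0x27004 (P0/RW0/US1/PS0)
  ✗ PAGE_NOT_PRESENT  [2 reads]

Access #0 fault: NONE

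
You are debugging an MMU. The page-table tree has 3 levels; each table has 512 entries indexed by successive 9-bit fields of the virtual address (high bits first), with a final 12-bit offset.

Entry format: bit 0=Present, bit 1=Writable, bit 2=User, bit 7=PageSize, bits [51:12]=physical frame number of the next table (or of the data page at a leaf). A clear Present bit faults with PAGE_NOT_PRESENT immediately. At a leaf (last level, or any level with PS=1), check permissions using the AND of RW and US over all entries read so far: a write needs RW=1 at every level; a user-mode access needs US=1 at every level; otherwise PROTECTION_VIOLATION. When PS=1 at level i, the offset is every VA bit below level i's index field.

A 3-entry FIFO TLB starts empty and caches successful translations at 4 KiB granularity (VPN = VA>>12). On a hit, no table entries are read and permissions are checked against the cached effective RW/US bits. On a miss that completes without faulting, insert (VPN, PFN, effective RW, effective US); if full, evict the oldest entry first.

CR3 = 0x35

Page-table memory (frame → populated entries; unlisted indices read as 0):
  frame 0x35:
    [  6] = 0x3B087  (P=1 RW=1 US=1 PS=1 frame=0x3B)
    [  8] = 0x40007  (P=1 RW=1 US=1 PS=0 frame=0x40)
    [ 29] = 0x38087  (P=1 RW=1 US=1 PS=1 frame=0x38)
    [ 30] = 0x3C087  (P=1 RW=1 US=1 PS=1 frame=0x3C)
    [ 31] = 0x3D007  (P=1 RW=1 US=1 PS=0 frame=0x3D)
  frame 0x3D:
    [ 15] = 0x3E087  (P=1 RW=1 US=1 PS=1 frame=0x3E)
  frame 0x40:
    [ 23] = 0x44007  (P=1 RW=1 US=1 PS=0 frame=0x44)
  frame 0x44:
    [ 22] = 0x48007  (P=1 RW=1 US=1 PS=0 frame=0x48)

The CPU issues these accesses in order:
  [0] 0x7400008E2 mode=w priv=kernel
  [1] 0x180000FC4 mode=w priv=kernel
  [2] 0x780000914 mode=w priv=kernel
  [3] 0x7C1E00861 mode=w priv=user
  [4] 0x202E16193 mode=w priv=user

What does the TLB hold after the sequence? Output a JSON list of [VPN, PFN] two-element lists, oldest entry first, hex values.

Walk each access:
#0 VA=0x7400008E2 (w,kernel):
  lvl0: tbl 0x35, slot 29 ⇒ 0x38087 (P1/RW1/US1/PS1)
  → PA=0x388E2 (huge @L0)  (1 entries read)
#1 VA=0x180000FC4 (w,kernel):
  lvl0: tbl 0x35, slot 6 ⇒ 0x3B087 (P1/RW1/US1/PS1)
  → PA=0x3BFC4 (huge @L0)  (1 entries read)
#2 VA=0x780000914 (w,kernel):
  lvl0: tbl 0x35, slot 30 ⇒ 0x3C087 (P1/RW1/US1/PS1)
  → PA=0x3C914 (huge @L0)  (1 entries read)
#3 VA=0x7C1E00861 (w,user):
  lvl0: tbl 0x35, slot 31 ⇒ 0x3D007 (P1/RW1/US1/PS0)
  lvl1: tbl 0x3D, slot 15 ⇒ 0x3E087 (P1/RW1/US1/PS1)
  → PA=0x3E861 (huge @L1)  (2 entries read)
#4 VA=0x202E16193 (w,user):
  lvl0: tbl 0x35, slot 8 ⇒ 0x40007 (P1/RW1/US1/PS0)
  lvl1: tbl 0x40, slot 23 ⇒ 0x44007 (P1/RW1/US1/PS0)
  lvl2: tbl 0x44, slot 22 ⇒ 0x48007 (P1/RW1/US1/PS0)
  → PA=0x48193  (3 entries read)

TLB: [["0x780000", "0x3C"], ["0x7C1E00", "0x3E"], ["0x202E16", "0x48"]]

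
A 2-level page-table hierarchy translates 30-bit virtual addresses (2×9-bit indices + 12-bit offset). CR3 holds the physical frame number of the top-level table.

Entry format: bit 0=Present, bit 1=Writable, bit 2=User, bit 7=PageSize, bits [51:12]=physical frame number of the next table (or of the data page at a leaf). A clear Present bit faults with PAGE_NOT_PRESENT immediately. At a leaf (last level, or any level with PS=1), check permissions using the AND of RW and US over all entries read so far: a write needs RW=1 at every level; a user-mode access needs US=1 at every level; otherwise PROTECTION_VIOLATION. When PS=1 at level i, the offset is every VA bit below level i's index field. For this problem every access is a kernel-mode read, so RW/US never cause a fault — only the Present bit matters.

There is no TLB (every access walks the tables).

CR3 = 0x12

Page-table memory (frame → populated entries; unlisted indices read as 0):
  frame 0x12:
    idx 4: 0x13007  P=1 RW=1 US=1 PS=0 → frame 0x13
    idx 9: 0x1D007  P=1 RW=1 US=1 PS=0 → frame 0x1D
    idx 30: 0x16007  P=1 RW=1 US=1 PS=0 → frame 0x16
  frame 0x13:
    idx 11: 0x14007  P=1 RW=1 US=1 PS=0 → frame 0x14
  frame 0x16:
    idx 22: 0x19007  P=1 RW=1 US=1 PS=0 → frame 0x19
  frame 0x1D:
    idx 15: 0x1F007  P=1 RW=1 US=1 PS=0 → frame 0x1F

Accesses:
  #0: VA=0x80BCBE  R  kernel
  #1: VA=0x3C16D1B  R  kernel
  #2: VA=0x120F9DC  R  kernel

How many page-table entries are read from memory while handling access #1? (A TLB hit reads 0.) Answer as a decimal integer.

Trace:
#0 VA=0x80BCBE (r,kernel):
  [0] read 0x12 idx=4: raw=0x13007 flags P=1 W=1 U=1 S=0
  [1] read 0x13 idx=11: raw=0x14007 flags P=1 W=1 U=1 S=0
  → PA=0x14CBE  (2 entries read)
#1 VA=0x3C16D1B (r,kernel):
  [0] read 0x12 idx=30: raw=0x16007 flags P=1 W=1 U=1 S=0
  [1] read 0x16 idx=22: raw=0x19007 flags P=1 W=1 U=1 S=0
  → PA=0x19D1B  (2 entries read)
#2 VA=0x120F9DC (r,kernel):
  [0] read 0x12 idx=9: raw=0x1D007 flags P=1 W=1 U=1 S=0
  [1] read 0x1D idx=15: raw=0x1F007 flags P=1 W=1 U=1 S=0
  → PA=0x1F9DC  (2 entries read)

Entries read for #1: 2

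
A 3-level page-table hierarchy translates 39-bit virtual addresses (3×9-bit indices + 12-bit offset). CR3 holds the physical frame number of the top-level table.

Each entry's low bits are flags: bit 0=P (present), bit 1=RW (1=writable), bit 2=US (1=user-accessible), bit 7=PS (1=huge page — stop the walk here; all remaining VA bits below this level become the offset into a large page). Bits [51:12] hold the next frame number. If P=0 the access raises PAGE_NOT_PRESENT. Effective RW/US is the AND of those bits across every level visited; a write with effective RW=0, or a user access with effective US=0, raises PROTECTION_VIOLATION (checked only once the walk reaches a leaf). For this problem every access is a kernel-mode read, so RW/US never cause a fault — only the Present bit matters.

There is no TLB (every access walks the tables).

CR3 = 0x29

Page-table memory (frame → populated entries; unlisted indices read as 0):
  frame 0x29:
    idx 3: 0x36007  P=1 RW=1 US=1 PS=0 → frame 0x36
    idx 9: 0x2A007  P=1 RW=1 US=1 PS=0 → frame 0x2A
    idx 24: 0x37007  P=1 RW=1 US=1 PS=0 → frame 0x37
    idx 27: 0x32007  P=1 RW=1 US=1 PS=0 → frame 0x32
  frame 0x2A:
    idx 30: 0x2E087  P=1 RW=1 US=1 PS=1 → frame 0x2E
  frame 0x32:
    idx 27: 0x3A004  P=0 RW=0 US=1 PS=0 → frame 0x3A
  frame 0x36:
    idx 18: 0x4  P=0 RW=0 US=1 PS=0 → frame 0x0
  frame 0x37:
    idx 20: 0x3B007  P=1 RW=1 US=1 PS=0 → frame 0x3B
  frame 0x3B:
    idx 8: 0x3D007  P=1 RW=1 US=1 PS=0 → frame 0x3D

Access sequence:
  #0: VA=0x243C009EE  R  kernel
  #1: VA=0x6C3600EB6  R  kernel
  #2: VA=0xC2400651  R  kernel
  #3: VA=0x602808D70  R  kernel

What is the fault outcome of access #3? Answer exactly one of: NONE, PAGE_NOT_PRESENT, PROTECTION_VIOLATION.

Per-access translation:
#0 VA=0x243C009EE (r,kernel):
  L0 @0x29[9] → 0x2A007  P=1,RW=1,US=1,PS=0
  L1 @0x2A[30] → 0x2E087  P=1,RW=1,US=1,PS=1
  ⇒ phys 0x2E9EE (huge @L1)  [2 reads]
#1 VA=0x6C3600EB6 (r,kernel):
  L0 @0x29[27] → 0x32007  P=1,RW=1,US=1,PS=0
  L1 @0x32[27] → 0x3A004  P=0,RW=0,US=1,PS=0
  ✗ PAGE_NOT_PRESENT  [2 reads]
#2 VA=0xC2400651 (r,kernel):
  L0 @0x29[3] → 0x36007  P=1,RW=1,US=1,PS=0
  L1 @0x36[18] → 0x4  P=0,RW=0,US=1,PS=0
  ✗ PAGE_NOT_PRESENT  [2 reads]
#3 VA=0x602808D70 (r,kernel):
  L0 @0x29[24] → 0x37007  P=1,RW=1,US=1,PS=0
  L1 @0x37[20] → 0x3B007  P=1,RW=1,US=1,PS=0
  L2 @0x3B[8] → 0x3D007  P=1,RW=1,US=1,PS=0
  ⇒ phys 0x3DD70  [3 reads]

Access #3 fault: NONE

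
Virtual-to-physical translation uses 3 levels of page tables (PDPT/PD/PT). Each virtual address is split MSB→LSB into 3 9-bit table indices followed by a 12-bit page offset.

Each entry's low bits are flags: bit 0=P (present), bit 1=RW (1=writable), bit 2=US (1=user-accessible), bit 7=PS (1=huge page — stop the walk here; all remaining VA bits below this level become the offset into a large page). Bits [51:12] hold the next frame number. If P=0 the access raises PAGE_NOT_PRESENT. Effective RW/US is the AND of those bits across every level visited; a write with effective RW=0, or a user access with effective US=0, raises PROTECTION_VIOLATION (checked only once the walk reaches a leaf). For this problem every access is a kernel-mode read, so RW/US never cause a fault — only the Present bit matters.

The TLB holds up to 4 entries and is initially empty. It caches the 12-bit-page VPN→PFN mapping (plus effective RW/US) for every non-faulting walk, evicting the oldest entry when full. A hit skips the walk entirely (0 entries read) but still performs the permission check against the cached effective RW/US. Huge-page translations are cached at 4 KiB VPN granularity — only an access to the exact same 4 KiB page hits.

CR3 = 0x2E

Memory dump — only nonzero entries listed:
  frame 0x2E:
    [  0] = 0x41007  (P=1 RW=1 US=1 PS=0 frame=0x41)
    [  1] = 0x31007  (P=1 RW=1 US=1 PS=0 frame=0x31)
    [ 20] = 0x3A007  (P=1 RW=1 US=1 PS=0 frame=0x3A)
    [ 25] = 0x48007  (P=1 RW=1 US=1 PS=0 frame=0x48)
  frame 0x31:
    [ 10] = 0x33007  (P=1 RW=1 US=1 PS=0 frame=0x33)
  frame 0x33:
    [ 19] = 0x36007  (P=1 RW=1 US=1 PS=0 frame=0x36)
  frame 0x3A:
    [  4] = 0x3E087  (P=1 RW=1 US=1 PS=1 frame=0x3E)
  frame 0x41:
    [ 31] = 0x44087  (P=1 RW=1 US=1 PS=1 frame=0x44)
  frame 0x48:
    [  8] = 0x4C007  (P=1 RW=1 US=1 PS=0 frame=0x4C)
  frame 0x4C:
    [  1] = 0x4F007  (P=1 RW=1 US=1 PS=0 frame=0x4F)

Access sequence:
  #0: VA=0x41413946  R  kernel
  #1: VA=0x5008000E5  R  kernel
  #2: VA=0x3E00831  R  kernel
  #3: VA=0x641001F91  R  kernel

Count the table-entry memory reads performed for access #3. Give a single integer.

Per-access translation:
#0 VA=0x41413946 (r,kernel):
  lvl0: tbl 0x2E, slot 1 ⇒ 0x31007 (P1/RW1/US1/PS0)
  lvl1: tbl 0x31, slot 10 ⇒ 0x33007 (P1/RW1/US1/PS0)
  lvl2: tbl 0x33, slot 19 ⇒ 0x36007 (P1/RW1/US1/PS0)
  ⇒ phys 0x36946  [3 reads]
#1 VA=0x5008000E5 (r,kernel):
  lvl0: tbl 0x2E, slot 20 ⇒ 0x3A007 (P1/RW1/US1/PS0)
  lvl1: tbl 0x3A, slot 4 ⇒ 0x3E087 (P1/RW1/US1/PS1)
  ⇒ phys 0x3E0E5 (huge @L1)  [2 reads]
#2 VA=0x3E00831 (r,kernel):
  lvl0: tbl 0x2E, slot 0 ⇒ 0x41007 (P1/RW1/US1/PS0)
  lvl1: tbl 0x41, slot 31 ⇒ 0x44087 (P1/RW1/US1/PS1)
  ⇒ phys 0x44831 (huge @L1)  [2 reads]
#3 VA=0x641001F91 (r,kernel):
  lvl0: tbl 0x2E, slot 25 ⇒ 0x48007 (P1/RW1/US1/PS0)
  lvl1: tbl 0x48, slot 8 ⇒ 0x4C007 (P1/RW1/US1/PS0)
  lvl2: tbl 0x4C, slot 1 ⇒ 0x4F007 (P1/RW1/US1/PS0)
  ⇒ phys 0x4FF91  [3 reads]

Entries read for #3: 3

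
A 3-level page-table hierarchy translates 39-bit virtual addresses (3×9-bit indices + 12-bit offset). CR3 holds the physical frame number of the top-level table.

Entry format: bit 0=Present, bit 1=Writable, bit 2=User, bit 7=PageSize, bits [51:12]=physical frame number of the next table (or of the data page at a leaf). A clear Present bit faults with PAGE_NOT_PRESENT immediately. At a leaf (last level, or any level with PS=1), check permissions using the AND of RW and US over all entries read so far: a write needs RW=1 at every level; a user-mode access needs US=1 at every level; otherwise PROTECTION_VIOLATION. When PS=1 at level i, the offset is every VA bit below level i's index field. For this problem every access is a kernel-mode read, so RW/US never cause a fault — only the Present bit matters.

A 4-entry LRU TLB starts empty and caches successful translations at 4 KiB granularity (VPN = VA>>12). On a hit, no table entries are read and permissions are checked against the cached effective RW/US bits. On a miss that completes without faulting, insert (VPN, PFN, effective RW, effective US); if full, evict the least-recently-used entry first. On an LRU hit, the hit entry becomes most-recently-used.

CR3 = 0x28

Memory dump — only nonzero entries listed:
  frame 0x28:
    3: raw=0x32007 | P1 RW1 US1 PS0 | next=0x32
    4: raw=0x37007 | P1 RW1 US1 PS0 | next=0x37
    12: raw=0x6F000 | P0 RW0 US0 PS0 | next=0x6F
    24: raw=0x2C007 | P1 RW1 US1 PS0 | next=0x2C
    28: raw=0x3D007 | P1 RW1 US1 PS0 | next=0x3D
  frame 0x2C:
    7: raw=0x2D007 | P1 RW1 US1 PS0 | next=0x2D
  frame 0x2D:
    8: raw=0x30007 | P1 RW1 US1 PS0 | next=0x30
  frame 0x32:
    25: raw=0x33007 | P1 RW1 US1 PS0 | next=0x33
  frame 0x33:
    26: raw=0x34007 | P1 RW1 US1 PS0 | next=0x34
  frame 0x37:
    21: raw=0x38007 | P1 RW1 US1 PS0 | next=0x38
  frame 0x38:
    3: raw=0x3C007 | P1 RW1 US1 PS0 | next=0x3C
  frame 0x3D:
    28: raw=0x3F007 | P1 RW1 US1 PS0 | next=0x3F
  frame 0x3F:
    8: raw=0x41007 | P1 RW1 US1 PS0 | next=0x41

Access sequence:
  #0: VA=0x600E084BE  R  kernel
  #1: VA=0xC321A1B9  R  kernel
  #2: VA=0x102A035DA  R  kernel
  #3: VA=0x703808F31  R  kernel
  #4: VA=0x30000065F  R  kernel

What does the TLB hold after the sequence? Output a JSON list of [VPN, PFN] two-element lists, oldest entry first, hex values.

Walk each access:
#0 VA=0x600E084BE (r,kernel):
  lvl0: tbl 0x28, slot 24 ⇒ 0x2C007 (P1/RW1/US1/PS0)
  lvl1: tbl 0x2C, slot 7 ⇒ 0x2D007 (P1/RW1/US1/PS0)
  lvl2: tbl 0x2D, slot 8 ⇒ 0x30007 (P1/RW1/US1/PS0)
  ✓ 0x304BE  — 3 lookups
#1 VA=0xC321A1B9 (r,kernel):
  lvl0: tbl 0x28, slot 3 ⇒ 0x32007 (P1/RW1/US1/PS0)
  lvl1: tbl 0x32, slot 25 ⇒ 0x33007 (P1/RW1/US1/PS0)
  lvl2: tbl 0x33, slot 26 ⇒ 0x34007 (P1/RW1/US1/PS0)
  ✓ 0x341B9  — 3 lookups
#2 VA=0x102A035DA (r,kernel):
  lvl0: tbl 0x28, slot 4 ⇒ 0x37007 (P1/RW1/US1/PS0)
  lvl1: tbl 0x37, slot 21 ⇒ 0x38007 (P1/RW1/US1/PS0)
  lvl2: tbl 0x38, slot 3 ⇒ 0x3C007 (P1/RW1/US1/PS0)
  ✓ 0x3C5DA  — 3 lookups
#3 VA=0x703808F31 (r,kernel):
  lvl0: tbl 0x28, slot 28 ⇒ 0x3D007 (P1/RW1/US1/PS0)
  lvl1: tbl 0x3D, slot 28 ⇒ 0x3F007 (P1/RW1/US1/PS0)
  lvl2: tbl 0x3F, slot 8 ⇒ 0x41007 (P1/RW1/US1/PS0)
  ✓ 0x41F31  — 3 lookups
#4 VA=0x30000065F (r,kernel):
  lvl0: tbl 0x28, slot 12 ⇒ 0x6F000 (P0/RW0/US0/PS0)
  → PAGE_NOT_PRESENT  (1 entries read)

TLB: [["0x600E08", "0x30"], ["0xC321A", "0x34"], ["0x102A03", "0x3C"], ["0x703808", "0x41"]]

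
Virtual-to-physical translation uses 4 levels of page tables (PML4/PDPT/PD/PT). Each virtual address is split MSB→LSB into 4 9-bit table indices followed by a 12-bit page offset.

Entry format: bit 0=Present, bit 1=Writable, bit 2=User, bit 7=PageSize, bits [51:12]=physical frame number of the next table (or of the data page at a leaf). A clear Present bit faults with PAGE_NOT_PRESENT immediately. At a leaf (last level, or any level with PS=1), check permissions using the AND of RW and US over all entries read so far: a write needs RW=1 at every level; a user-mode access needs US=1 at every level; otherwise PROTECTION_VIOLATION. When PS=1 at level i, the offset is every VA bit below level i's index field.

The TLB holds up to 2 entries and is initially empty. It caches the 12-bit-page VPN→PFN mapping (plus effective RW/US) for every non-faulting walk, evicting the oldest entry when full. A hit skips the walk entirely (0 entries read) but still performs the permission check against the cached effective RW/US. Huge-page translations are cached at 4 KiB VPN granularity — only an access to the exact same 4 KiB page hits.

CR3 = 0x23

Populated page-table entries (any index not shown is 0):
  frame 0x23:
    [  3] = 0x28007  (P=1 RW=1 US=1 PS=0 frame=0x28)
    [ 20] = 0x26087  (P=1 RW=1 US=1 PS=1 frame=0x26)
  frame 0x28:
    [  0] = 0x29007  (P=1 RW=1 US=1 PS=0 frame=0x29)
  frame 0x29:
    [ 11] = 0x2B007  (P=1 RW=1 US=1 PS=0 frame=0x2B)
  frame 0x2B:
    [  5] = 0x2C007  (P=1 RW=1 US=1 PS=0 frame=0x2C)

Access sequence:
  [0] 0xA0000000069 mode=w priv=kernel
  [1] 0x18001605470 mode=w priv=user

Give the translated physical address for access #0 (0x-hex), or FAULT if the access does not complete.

Trace:
#0 VA=0xA0000000069 (w,kernel):
  [0] read 0x23 idx=20: raw=0x26087 flags P=1 W=1 U=1 S=1
  → PA=0x26069 (huge @L0)  (1 entries read)
#1 VA=0x18001605470 (w,user):
  [0] read 0x23 idx=3: raw=0x28007 flags P=1 W=1 U=1 S=0
  [1] read 0x28 idx=0: raw=0x29007 flags P=1 W=1 U=1 S=0
  [2] read 0x29 idx=11: raw=0x2B007 flags P=1 W=1 U=1 S=0
  [3] read 0x2B idx=5: raw=0x2C007 flags P=1 W=1 U=1 S=0
  → PA=0x2C470  (4 entries read)

Access #0 PA: 0x26069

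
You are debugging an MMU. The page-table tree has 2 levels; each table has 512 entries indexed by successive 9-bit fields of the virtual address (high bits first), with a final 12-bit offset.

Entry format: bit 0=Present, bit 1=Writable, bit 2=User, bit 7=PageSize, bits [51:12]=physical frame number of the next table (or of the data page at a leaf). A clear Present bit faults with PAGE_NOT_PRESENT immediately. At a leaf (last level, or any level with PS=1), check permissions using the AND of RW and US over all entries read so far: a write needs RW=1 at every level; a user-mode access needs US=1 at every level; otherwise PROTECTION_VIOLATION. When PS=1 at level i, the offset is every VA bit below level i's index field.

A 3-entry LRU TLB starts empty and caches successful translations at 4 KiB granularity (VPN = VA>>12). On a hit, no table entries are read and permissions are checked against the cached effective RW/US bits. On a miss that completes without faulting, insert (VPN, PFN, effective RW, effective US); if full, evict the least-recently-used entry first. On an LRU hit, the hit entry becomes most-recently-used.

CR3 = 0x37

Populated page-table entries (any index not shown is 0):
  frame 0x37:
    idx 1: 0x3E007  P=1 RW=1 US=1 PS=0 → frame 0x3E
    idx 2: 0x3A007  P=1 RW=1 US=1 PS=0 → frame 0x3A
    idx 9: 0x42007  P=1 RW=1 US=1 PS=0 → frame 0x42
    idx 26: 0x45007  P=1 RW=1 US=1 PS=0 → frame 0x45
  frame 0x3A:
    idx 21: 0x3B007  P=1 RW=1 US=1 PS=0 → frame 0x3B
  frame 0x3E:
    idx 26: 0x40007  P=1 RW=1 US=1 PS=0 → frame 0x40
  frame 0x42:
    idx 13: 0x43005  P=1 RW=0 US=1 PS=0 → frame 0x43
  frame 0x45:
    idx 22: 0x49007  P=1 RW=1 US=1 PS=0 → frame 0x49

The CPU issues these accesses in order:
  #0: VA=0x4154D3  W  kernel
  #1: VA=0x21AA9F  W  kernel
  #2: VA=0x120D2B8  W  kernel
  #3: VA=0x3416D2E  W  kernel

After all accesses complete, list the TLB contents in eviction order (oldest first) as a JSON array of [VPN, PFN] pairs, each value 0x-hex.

Per-access translation:
#0 VA=0x4154D3 (w,kernel):
  [0] read 0x37 idx=2: raw=0x3A007 flags P=1 W=1 U=1 S=0
  [1] read 0x3A idx=21: raw=0x3B007 flags P=1 W=1 U=1 S=0
  ✓ 0x3B4D3  — 2 lookups
#1 VA=0x21AA9F (w,kernel):
  [0] read 0x37 idx=1: raw=0x3E007 flags P=1 W=1 U=1 S=0
  [1] read 0x3E idx=26: raw=0x40007 flags P=1 W=1 U=1 S=0
  ✓ 0x40A9F  — 2 lookups
#2 VA=0x120D2B8 (w,kernel):
  [0] read 0x37 idx=9: raw=0x42007 flags P=1 W=1 U=1 S=0
  [1] read 0x42 idx=13: raw=0x43005 flags P=1 W=0 U=1 S=0
  → PROTECTION_VIOLATION  (2 entries read)
#3 VA=0x3416D2E (w,kernel):
  [0] read 0x37 idx=26: raw=0x45007 flags P=1 W=1 U=1 S=0
  [1] read 0x45 idx=22: raw=0x49007 flags P=1 W=1 U=1 S=0
  ✓ 0x49D2E  — 2 lookups

TLB: [["0x415", "0x3B"], ["0x21A", "0x40"], ["0x3416", "0x49"]]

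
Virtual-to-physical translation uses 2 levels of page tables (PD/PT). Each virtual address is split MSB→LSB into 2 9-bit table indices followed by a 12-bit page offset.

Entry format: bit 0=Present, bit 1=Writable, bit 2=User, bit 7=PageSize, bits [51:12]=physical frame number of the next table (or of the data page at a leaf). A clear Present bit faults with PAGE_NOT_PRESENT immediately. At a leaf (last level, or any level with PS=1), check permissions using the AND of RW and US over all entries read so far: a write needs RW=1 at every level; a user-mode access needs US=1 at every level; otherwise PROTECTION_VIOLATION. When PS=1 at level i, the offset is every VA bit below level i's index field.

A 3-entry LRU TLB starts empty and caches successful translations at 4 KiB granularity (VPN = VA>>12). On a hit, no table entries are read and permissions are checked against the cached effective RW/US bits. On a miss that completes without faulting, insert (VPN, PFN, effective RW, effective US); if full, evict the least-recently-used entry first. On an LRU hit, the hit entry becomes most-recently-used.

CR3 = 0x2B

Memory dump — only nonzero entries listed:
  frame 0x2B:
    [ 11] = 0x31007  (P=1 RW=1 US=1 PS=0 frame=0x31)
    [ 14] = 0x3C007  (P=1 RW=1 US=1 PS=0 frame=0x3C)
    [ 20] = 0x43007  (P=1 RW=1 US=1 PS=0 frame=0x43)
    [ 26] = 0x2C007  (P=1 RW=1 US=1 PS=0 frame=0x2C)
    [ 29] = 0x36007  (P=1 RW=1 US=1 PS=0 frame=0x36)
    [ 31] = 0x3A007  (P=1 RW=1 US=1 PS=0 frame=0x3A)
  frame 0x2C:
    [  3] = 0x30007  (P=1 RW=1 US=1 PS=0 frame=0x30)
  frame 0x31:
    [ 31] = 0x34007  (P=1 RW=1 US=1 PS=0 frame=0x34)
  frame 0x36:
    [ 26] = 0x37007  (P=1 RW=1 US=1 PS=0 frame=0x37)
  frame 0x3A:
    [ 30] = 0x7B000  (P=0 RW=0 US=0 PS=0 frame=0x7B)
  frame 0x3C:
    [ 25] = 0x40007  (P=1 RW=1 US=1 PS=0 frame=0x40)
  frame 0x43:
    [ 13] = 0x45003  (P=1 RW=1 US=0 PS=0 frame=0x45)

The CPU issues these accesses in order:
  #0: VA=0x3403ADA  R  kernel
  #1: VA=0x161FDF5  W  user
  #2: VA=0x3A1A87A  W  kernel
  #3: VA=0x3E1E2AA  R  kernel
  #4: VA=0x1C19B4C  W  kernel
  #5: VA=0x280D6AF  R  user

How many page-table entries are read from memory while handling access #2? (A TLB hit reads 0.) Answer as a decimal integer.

Walk each access:
#0 VA=0x3403ADA (r,kernel):
  [0] read 0x2B idx=26: raw=0x2C007 flags P=1 W=1 U=1 S=0
  [1] read 0x2C idx=3: raw=0x30007 flags P=1 W=1 U=1 S=0
  ⇒ phys 0x30ADA  [2 reads]
#1 VA=0x161FDF5 (w,user):
  [0] read 0x2B idx=11: raw=0x31007 flags P=1 W=1 U=1 S=0
  [1] read 0x31 idx=31: raw=0x34007 flags P=1 W=1 U=1 S=0
  ⇒ phys 0x34DF5  [2 reads]
#2 VA=0x3A1A87A (w,kernel):
  [0] read 0x2B idx=29: raw=0x36007 flags P=1 W=1 U=1 S=0
  [1] read 0x36 idx=26: raw=0x37007 flags P=1 W=1 U=1 S=0
  ⇒ phys 0x3787A  [2 reads]
#3 VA=0x3E1E2AA (r,kernel):
  [0] read 0x2B idx=31: raw=0x3A007 flags P=1 W=1 U=1 S=0
  [1] read 0x3A idx=30: raw=0x7B000 flags P=0 W=0 U=0 S=0
  ⇒ fault: PAGE_NOT_PRESENT  — 2 lookups
#4 VA=0x1C19B4C (w,kernel):
  [0] read 0x2B idx=14: raw=0x3C007 flags P=1 W=1 U=1 S=0
  [1] read 0x3C idx=25: raw=0x40007 flags P=1 W=1 U=1 S=0
  ⇒ phys 0x40B4C  [2 reads]
#5 VA=0x280D6AF (r,user):
  [0] read 0x2B idx=20: raw=0x43007 flags P=1 W=1 U=1 S=0
  [1] read 0x43 idx=13: raw=0x45003 flags P=1 W=1 U=0 S=0
  ⇒ fault: PROTECTION_VIOLATION  — 2 lookups

Entries read for #2: 2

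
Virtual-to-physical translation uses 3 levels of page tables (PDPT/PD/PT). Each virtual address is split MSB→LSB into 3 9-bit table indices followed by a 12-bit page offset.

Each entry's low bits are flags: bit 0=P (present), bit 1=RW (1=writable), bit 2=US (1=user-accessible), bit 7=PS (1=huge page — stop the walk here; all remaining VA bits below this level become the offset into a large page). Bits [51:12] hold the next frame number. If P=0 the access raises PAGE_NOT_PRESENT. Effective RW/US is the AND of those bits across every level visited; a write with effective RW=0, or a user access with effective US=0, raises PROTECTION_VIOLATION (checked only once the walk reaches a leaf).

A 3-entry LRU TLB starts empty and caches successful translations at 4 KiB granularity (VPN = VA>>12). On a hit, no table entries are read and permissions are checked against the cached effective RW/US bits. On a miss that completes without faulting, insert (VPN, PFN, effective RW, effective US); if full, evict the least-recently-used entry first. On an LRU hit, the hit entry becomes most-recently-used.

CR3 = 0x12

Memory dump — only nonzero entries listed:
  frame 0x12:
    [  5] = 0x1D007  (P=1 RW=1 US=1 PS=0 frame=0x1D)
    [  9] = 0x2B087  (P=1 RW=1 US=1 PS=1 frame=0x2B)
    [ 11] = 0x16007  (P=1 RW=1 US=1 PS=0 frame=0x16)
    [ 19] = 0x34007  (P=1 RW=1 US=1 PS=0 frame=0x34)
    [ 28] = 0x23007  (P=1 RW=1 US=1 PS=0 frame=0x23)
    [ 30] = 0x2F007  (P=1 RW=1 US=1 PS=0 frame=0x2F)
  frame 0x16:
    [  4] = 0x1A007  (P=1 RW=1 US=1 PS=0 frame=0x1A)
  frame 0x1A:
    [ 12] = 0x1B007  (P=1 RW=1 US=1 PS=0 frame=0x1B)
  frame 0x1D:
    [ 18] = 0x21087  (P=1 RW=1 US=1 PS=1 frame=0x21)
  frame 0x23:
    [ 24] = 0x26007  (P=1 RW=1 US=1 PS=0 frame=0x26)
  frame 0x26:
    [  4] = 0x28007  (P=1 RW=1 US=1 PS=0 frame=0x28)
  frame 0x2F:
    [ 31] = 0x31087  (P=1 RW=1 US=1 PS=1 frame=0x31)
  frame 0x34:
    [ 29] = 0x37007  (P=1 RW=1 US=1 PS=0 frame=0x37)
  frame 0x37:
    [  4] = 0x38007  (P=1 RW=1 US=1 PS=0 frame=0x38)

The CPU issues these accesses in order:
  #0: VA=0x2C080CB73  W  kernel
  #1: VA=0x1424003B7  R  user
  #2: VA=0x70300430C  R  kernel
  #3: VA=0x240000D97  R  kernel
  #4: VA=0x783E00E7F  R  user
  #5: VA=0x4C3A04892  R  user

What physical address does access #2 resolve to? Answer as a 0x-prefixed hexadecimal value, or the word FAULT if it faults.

Walk each access:
#0 VA=0x2C080CB73 (w,kernel):
  L0: frame=0x12 idx=11 entry=0x16007 [P=1 RW=1 US=1 PS=0]
  L1: frame=0x16 idx=4 entry=0x1A007 [P=1 RW=1 US=1 PS=0]
  L2: frame=0x1A idx=12 entry=0x1B007 [P=1 RW=1 US=1 PS=0]
  ⇒ phys 0x1BB73  [3 reads]
#1 VA=0x1424003B7 (r,user):
  L0: frame=0x12 idx=5 entry=0x1D007 [P=1 RW=1 US=1 PS=0]
  L1: frame=0x1D idx=18 entry=0x21087 [P=1 RW=1 US=1 PS=1]
  ⇒ phys 0x213B7 (huge @L1)  [2 reads]
#2 VA=0x70300430C (r,kernel):
  L0: frame=0x12 idx=28 entry=0x23007 [P=1 RW=1 US=1 PS=0]
  L1: frame=0x23 idx=24 entry=0x26007 [P=1 RW=1 US=1 PS=0]
  L2: frame=0x26 idx=4 entry=0x28007 [P=1 RW=1 US=1 PS=0]
  ⇒ phys 0x2830C  [3 reads]
#3 VA=0x240000D97 (r,kernel):
  L0: frame=0x12 idx=9 entry=0x2B087 [P=1 RW=1 US=1 PS=1]
  ⇒ phys 0x2BD97 (huge @L0)  [1 reads]
#4 VA=0x783E00E7F (r,user):
  L0: frame=0x12 idx=30 entry=0x2F007 [P=1 RW=1 US=1 PS=0]
  L1: frame=0x2F idx=31 entry=0x31087 [P=1 RW=1 US=1 PS=1]
  ⇒ phys 0x31E7F (huge @L1)  [2 reads]
#5 VA=0x4C3A04892 (r,user):
  L0: frame=0x12 idx=19 entry=0x34007 [P=1 RW=1 US=1 PS=0]
  L1: frame=0x34 idx=29 entry=0x37007 [P=1 RW=1 US=1 PS=0]
  L2: frame=0x37 idx=4 entry=0x38007 [P=1 RW=1 US=1 PS=0]
  ⇒ phys 0x38892  [3 reads]

Access #2 PA: 0x2830C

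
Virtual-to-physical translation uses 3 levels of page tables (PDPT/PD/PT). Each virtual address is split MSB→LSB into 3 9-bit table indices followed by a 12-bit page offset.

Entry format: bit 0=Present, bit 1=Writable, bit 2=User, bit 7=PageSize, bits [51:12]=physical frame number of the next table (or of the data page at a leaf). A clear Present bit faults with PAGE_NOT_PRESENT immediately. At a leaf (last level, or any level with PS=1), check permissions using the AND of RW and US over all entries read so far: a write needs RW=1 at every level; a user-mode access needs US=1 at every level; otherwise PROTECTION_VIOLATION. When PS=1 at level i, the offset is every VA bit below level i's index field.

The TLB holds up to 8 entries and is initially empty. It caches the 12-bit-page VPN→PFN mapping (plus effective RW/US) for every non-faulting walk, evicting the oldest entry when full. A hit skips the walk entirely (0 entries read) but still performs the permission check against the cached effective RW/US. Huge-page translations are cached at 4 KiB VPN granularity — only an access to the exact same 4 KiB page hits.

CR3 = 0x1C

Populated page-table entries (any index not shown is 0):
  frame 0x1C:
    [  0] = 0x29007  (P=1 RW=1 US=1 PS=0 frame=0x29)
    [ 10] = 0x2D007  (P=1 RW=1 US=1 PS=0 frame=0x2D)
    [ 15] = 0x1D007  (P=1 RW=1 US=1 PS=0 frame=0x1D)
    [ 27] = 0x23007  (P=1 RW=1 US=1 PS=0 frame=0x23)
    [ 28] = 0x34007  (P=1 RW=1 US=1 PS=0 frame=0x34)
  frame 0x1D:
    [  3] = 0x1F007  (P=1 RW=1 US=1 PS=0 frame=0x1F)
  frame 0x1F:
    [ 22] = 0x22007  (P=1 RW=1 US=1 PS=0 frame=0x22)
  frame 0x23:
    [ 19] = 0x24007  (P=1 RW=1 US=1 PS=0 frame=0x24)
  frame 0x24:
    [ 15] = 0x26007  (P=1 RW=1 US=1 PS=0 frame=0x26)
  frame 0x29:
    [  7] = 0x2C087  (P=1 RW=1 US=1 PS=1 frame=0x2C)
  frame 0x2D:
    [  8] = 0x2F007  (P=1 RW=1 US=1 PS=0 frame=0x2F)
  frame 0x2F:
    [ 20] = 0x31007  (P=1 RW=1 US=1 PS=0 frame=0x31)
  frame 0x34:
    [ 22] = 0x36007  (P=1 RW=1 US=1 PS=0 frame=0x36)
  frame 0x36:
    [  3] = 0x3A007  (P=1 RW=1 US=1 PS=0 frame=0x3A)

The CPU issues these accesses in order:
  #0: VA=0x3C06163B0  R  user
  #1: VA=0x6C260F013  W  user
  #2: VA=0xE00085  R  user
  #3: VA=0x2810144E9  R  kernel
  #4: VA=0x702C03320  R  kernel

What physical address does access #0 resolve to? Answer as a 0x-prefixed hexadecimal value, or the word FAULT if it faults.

Trace:
#0 VA=0x3C06163B0 (r,user):
  [0] read 0x1C idx=15: raw=0x1D007 flags P=1 W=1 U=1 S=0
  [1] read 0x1D idx=3: raw=0x1F007 flags P=1 W=1 U=1 S=0
  [2] read 0x1F idx=22: raw=0x22007 flags P=1 W=1 U=1 S=0
  → PA=0x223B0  (3 entries read)
#1 VA=0x6C260F013 (w,user):
  [0] read 0x1C idx=27: raw=0x23007 flags P=1 W=1 U=1 S=0
  [1] read 0x23 idx=19: raw=0x24007 flags P=1 W=1 U=1 S=0
  [2] read 0x24 idx=15: raw=0x26007 flags P=1 W=1 U=1 S=0
  → PA=0x26013  (3 entries read)
#2 VA=0xE00085 (r,user):
  [0] read 0x1C idx=0: raw=0x29007 flags P=1 W=1 U=1 S=0
  [1] read 0x29 idx=7: raw=0x2C087 flags P=1 W=1 U=1 S=1
  → PA=0x2C085 (huge @L1)  (2 entries read)
#3 VA=0x2810144E9 (r,kernel):
  [0] read 0x1C idx=10: raw=0x2D007 flags P=1 W=1 U=1 S=0
  [1] read 0x2D idx=8: raw=0x2F007 flags P=1 W=1 U=1 S=0
  [2] read 0x2F idx=20: raw=0x31007 flags P=1 W=1 U=1 S=0
  → PA=0x314E9  (3 entries read)
#4 VA=0x702C03320 (r,kernel):
  [0] read 0x1C idx=28: raw=0x34007 flags P=1 W=1 U=1 S=0
  [1] read 0x34 idx=22: raw=0x36007 flags P=1 W=1 U=1 S=0
  [2] read 0x36 idx=3: raw=0x3A007 flags P=1 W=1 U=1 S=0
  → PA=0x3A320  (3 entries read)

Access #0 PA: 0x223B0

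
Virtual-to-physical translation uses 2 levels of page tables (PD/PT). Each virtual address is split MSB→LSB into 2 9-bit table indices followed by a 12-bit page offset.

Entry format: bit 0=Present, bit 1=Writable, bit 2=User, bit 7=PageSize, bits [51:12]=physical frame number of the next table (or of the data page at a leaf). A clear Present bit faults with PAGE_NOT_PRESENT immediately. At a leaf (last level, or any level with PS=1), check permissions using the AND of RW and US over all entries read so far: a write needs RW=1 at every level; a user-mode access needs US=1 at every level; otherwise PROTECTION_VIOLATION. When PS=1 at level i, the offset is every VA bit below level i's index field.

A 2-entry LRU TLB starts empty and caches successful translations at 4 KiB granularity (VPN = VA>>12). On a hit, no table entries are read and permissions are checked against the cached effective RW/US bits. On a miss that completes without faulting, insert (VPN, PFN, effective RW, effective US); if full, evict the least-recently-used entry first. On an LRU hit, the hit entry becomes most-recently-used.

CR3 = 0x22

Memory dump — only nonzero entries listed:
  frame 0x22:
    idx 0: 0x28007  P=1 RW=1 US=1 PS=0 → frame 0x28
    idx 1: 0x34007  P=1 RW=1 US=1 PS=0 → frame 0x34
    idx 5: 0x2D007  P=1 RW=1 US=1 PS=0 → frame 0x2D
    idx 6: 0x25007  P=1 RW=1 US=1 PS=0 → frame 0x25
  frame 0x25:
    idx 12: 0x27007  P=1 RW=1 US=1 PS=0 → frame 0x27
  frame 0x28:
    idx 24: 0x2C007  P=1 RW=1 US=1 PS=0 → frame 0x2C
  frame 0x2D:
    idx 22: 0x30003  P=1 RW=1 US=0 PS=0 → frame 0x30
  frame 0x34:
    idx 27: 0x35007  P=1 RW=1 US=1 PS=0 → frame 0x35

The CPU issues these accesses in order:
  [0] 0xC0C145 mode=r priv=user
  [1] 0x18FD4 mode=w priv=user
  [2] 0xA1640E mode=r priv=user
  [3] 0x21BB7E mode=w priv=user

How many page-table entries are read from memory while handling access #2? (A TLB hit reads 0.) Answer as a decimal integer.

Trace:
#0 VA=0xC0C145 (r,user):
  lvl0: tbl 0x22, slot 6 ⇒ 0x25007 (P1/RW1/US1/PS0)
  lvl1: tbl 0x25, slot 12 ⇒ 0x27007 (P1/RW1/US1/PS0)
  → PA=0x27145  (2 entries read)
#1 VA=0x18FD4 (w,user):
  lvl0: tbl 0x22, slot 0 ⇒ 0x28007 (P1/RW1/US1/PS0)
  lvl1: tbl 0x28, slot 24 ⇒ 0x2C007 (P1/RW1/US1/PS0)
  → PA=0x2CFD4  (2 entries read)
#2 VA=0xA1640E (r,user):
  lvl0: tbl 0x22, slot 5 ⇒ 0x2D007 (P1/RW1/US1/PS0)
  lvl1: tbl 0x2D, slot 22 ⇒ 0x30003 (P1/RW1/US0/PS0)
  ⇒ fault: PROTECTION_VIOLATION  — 2 lookups
#3 VA=0x21BB7E (w,user):
  lvl0: tbl 0x22, slot 1 ⇒ 0x34007 (P1/RW1/US1/PS0)
  lvl1: tbl 0x34, slot 27 ⇒ 0x35007 (P1/RW1/US1/PS0)
  → PA=0x35B7E  (2 entries read)

Entries read for #2: 2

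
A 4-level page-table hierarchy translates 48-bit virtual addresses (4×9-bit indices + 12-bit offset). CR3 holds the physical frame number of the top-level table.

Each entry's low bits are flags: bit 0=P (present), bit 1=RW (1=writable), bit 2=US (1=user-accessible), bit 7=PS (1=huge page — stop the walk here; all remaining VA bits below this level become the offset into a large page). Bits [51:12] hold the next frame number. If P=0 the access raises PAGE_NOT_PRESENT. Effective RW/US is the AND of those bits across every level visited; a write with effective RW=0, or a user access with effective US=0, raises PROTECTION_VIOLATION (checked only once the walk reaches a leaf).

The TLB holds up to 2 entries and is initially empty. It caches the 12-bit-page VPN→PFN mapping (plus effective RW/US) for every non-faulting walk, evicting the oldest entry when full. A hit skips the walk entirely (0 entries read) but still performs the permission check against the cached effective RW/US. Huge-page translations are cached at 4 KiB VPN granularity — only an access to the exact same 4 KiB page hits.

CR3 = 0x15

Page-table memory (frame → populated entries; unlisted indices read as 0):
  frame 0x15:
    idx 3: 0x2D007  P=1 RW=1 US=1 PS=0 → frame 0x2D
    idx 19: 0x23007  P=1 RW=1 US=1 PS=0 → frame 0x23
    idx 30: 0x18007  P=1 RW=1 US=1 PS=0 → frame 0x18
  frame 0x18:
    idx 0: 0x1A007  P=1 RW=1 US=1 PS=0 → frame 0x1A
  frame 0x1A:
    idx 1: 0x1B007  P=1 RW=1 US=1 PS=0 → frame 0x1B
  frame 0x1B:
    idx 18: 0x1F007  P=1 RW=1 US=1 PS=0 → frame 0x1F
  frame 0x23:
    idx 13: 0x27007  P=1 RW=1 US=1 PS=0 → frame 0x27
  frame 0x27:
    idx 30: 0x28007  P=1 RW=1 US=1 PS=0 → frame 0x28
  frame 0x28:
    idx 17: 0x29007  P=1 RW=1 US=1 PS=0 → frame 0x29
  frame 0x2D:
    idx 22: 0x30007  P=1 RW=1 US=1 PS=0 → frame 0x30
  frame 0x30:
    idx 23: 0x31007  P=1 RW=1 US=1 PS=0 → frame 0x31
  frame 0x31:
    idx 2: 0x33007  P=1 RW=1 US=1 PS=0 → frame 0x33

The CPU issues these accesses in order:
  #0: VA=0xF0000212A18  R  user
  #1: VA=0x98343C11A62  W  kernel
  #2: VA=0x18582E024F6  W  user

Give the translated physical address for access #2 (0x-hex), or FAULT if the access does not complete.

Trace:
#0 VA=0xF0000212A18 (r,user):
  L0 @0x15[30] → 0x18007  P=1,RW=1,US=1,PS=0
  L1 @0x18[0] → 0x1A007  P=1,RW=1,US=1,PS=0
  L2 @0x1A[1] → 0x1B007  P=1,RW=1,US=1,PS=0
  L3 @0x1B[18] → 0x1F007  P=1,RW=1,US=1,PS=0
  → PA=0x1FA18  (4 entries read)
#1 VA=0x98343C11A62 (w,kernel):
  L0 @0x15[19] → 0x23007  P=1,RW=1,US=1,PS=0
  L1 @0x23[13] → 0x27007  P=1,RW=1,US=1,PS=0
  L2 @0x27[30] → 0x28007  P=1,RW=1,US=1,PS=0
  L3 @0x28[17] → 0x29007  P=1,RW=1,US=1,PS=0
  → PA=0x29A62  (4 entries read)
#2 VA=0x18582E024F6 (w,user):
  L0 @0x15[3] → 0x2D007  P=1,RW=1,US=1,PS=0
  L1 @0x2D[22] → 0x30007  P=1,RW=1,US=1,PS=0
  L2 @0x30[23] → 0x31007  P=1,RW=1,US=1,PS=0
  L3 @0x31[2] → 0x33007  P=1,RW=1,US=1,PS=0
  → PA=0x334F6  (4 entries read)

Access #2 PA: 0x334F6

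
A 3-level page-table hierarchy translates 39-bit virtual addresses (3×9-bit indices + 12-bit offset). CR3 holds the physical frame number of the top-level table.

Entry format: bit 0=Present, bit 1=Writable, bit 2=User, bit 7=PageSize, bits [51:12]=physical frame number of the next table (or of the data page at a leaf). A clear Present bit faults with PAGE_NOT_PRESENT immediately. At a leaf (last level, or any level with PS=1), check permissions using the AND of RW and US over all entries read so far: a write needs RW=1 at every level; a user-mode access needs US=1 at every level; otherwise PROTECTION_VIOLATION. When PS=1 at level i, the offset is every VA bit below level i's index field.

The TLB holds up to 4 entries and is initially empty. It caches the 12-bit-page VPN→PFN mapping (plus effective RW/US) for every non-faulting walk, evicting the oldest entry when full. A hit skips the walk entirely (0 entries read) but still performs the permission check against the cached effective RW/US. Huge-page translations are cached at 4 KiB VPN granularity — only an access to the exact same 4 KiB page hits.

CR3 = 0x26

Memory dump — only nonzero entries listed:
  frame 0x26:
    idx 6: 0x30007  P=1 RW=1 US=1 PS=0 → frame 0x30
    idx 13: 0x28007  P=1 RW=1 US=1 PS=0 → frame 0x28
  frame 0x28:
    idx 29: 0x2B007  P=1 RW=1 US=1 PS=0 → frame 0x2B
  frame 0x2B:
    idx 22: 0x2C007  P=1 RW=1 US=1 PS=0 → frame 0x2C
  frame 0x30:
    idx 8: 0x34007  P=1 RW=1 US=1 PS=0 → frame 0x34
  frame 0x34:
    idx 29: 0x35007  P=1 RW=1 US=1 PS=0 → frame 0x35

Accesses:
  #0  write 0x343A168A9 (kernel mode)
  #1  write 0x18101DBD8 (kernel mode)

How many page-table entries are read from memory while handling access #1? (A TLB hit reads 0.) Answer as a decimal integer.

Per-access translation:
#0 VA=0x343A168A9 (w,kernel):
  L0: frame=0x26 idx=13 entry=0x28007 [P=1 RW=1 US=1 PS=0]
  L1: frame=0x28 idx=29 entry=0x2B007 [P=1 RW=1 US=1 PS=0]
  L2: frame=0x2B idx=22 entry=0x2C007 [P=1 RW=1 US=1 PS=0]
  ⇒ phys 0x2C8A9  [3 reads]
#1 VA=0x18101DBD8 (w,kernel):
  L0: frame=0x26 idx=6 entry=0x30007 [P=1 RW=1 US=1 PS=0]
  L1: frame=0x30 idx=8 entry=0x34007 [P=1 RW=1 US=1 PS=0]
  L2: frame=0x34 idx=29 entry=0x35007 [P=1 RW=1 US=1 PS=0]
  ⇒ phys 0x35BD8  [3 reads]

Entries read for #1: 3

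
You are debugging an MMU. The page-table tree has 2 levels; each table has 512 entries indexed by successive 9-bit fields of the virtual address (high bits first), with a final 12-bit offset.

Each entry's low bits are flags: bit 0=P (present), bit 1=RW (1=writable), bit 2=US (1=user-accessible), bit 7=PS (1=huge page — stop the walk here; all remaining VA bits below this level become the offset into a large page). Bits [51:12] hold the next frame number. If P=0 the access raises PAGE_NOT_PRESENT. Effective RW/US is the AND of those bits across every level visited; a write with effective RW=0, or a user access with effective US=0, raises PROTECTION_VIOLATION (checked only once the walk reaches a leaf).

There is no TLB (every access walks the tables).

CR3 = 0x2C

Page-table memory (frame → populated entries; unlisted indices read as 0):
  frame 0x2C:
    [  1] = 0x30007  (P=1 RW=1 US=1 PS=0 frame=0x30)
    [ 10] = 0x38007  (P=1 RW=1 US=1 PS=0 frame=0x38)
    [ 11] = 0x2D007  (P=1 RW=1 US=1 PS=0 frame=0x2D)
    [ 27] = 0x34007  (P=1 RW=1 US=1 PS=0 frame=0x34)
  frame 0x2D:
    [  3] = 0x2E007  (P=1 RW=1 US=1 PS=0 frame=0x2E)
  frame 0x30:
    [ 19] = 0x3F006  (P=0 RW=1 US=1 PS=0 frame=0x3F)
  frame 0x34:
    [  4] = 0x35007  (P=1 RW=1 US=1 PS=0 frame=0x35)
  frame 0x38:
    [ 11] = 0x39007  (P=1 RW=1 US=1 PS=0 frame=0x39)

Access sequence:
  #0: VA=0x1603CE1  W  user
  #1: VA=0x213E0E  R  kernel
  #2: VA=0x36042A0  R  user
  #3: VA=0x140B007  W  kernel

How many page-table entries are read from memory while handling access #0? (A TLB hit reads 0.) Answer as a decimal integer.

Trace:
#0 VA=0x1603CE1 (w,user):
  L0: frame=0x2C idx=11 entry=0x2D007 [P=1 RW=1 US=1 PS=0]
  L1: frame=0x2D idx=3 entry=0x2E007 [P=1 RW=1 US=1 PS=0]
  → PA=0x2ECE1  (2 entries read)
#1 VA=0x213E0E (r,kernel):
  L0: frame=0x2C idx=1 entry=0x30007 [P=1 RW=1 US=1 PS=0]
  L1: frame=0x30 idx=19 entry=0x3F006 [P=0 RW=1 US=1 PS=0]
  ⇒ fault: PAGE_NOT_PRESENT  — 2 lookups
#2 VA=0x36042A0 (r,user):
  L0: frame=0x2C idx=27 entry=0x34007 [P=1 RW=1 US=1 PS=0]
  L1: frame=0x34 idx=4 entry=0x35007 [P=1 RW=1 US=1 PS=0]
  → PA=0x352A0  (2 entries read)
#3 VA=0x140B007 (w,kernel):
  L0: frame=0x2C idx=10 entry=0x38007 [P=1 RW=1 US=1 PS=0]
  L1: frame=0x38 idx=11 entry=0x39007 [P=1 RW=1 US=1 PS=0]
  → PA=0x39007  (2 entries read)

Entries read for #0: 2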